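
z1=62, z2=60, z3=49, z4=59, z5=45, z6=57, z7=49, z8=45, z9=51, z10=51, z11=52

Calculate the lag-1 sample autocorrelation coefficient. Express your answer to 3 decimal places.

Mean z̄ = (62 + 60 + 49 + 59 + 45 + 57 + 49 + 45 + 51 + 51 + 52)/11 = 52.7273
Numerator Σ_{t=1}^{10}(z_t−z̄)(z_{t+1}−z̄) = -34.0744
Denominator Σ(z_t−z̄)² = 350.1818
r_1 = -34.0744 / 350.1818 = -0.097

-0.097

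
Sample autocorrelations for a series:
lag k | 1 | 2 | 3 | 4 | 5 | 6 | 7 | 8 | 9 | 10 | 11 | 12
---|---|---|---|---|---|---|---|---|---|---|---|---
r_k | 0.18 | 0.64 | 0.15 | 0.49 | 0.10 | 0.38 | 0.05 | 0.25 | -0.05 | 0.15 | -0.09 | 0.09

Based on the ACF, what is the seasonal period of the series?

2

The largest autocorrelation is r_2 = 0.64, with weaker echoes at lags 4 (0.49), 6 (0.38) and 8 (0.25); the remaining lags stay at or below 0.18.
The dominant spike at lag 2 indicates a seasonal period of 2.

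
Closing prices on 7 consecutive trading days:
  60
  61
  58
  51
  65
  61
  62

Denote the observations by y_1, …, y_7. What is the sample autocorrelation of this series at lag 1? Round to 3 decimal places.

Mean ȳ = (60 + 61 + 58 + 51 + 65 + 61 + 62)/7 = 59.7143
Σ(y_t−ȳ)(y_{t+1}−ȳ) = (0.3673) + (-2.2041) + (14.9388) + (-46.0612) + (6.7959) + (2.9388) = -23.2245
Denominator Σ(y_t−ȳ)² = 115.4286
r_1 = -23.2245 / 115.4286 = -0.201

-0.201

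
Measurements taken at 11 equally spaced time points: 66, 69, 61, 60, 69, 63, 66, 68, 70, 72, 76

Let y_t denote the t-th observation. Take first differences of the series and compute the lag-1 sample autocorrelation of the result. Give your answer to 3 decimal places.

-0.362

First differences Δy: 3, -8, -1, 9, -6, 3, 2, 2, 2, 4
Mean of differences = 1.0000
Numerator Σ(Δy_t−Δȳ)(Δy_{t+1}−Δȳ) = -79.0000
Denominator Σ(Δy_t−Δȳ)² = 218.0000
r_1(Δy) = -79.0000 / 218.0000 = -0.362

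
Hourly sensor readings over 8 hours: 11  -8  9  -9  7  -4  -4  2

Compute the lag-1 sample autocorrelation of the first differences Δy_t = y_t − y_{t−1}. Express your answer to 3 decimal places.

-0.792

First differences Δy: -19, 17, -18, 16, -11, 0, 6
Mean of differences = -1.2857
Numerator Σ(Δy_t−Δȳ)(Δy_{t+1}−Δȳ) = -1089.5102
Denominator Σ(Δy_t−Δȳ)² = 1375.4286
r_1(Δy) = -1089.5102 / 1375.4286 = -0.792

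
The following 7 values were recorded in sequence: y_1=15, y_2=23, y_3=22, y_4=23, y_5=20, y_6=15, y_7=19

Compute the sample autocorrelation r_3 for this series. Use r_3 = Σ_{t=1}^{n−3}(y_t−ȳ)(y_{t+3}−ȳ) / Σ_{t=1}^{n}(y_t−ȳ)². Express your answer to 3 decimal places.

Mean ȳ = (15 + 23 + 22 + 23 + 20 + 15 + 19)/7 = 19.5714
Deviations from mean: -4.5714, 3.4286, 2.4286, 3.4286, 0.4286, -4.5714, -0.5714
Σ(y_t−ȳ)(y_{t+3}−ȳ) = (-15.6735) + (1.4694) + (-11.1020) + (-1.9592) = -27.2653
Denominator Σ(y_t−ȳ)² = 71.7143
r_3 = -27.2653 / 71.7143 = -0.380

-0.380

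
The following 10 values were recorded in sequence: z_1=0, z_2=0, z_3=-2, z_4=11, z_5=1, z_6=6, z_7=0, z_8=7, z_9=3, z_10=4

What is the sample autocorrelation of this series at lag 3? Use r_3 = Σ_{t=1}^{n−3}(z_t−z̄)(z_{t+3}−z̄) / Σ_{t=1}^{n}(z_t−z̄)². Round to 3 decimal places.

Mean z̄ = (0 + 0 − 2 + 11 + 1 + 6 + 0 + 7 + 3 + 4)/10 = 3.0000
Σ(z_t−z̄)(z_{t+3}−z̄) = (-24.0000) + (6.0000) + (-15.0000) + (-24.0000) + (-8.0000) + (0.0000) + (-3.0000) = -68.0000
Denominator Σ(z_t−z̄)² = 146.0000
r_3 = -68.0000 / 146.0000 = -0.466

-0.466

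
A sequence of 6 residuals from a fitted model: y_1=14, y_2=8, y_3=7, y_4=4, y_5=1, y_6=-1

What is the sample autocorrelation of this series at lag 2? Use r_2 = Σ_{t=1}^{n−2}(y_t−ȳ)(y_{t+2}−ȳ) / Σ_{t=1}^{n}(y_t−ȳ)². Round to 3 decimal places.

Mean ȳ = (14 + 8 + 7 + 4 + 1 − 1)/6 = 5.5000
Deviations from mean: 8.5000, 2.5000, 1.5000, -1.5000, -4.5000, -6.5000
Σ(y_t−ȳ)(y_{t+2}−ȳ) = (12.7500) + (-3.7500) + (-6.7500) + (9.7500) = 12.0000
Denominator Σ(y_t−ȳ)² = 145.5000
r_2 = 12.0000 / 145.5000 = 0.082

0.082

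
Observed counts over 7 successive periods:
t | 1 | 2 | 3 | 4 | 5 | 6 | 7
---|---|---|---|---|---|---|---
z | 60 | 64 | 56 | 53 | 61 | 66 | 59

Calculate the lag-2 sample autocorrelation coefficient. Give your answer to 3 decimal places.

Mean z̄ = (60 + 64 + 56 + 53 + 61 + 66 + 59)/7 = 59.8571
Deviations from mean: 0.1429, 4.1429, -3.8571, -6.8571, 1.1429, 6.1429, -0.8571
Numerator Σ_{t=1}^{5}(z_t−z̄)(z_{t+2}−z̄) = -76.4694
Denominator Σ(z_t−z̄)² = 118.8571
r_2 = -76.4694 / 118.8571 = -0.643

-0.643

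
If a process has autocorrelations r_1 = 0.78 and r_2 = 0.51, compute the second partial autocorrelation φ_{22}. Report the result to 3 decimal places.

-0.251

φ_{22} = (r_2 − r_1²) / (1 − r_1²)
r_1² = (0.78)² = 0.6084
Numerator = 0.51 − 0.6084 = -0.0984; denominator = 1 − 0.6084 = 0.3916
φ_{22} = -0.0984 / 0.3916 = -0.251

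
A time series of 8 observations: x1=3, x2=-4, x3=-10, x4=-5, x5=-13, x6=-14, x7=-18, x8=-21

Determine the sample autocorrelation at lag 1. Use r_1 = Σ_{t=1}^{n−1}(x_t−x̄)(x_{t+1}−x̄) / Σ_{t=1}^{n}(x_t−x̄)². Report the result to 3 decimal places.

Mean x̄ = (3 − 4 − 10 − 5 − 13 − 14 − 18 − 21)/8 = -10.2500
Deviations from mean: 13.2500, 6.2500, 0.2500, 5.2500, -2.7500, -3.7500, -7.7500, -10.7500
Σ(x_t−x̄)(x_{t+1}−x̄) = (82.8125) + (1.5625) + (1.3125) + (-14.4375) + (10.3125) + (29.0625) + (83.3125) = 193.9375
Denominator Σ(x_t−x̄)² = 439.5000
r_1 = 193.9375 / 439.5000 = 0.441

0.441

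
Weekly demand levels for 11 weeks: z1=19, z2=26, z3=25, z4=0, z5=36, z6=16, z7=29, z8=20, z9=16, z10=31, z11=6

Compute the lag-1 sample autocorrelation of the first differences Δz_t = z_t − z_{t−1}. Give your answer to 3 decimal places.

-0.684

First differences Δz: 7, -1, -25, 36, -20, 13, -9, -4, 15, -25
Mean of differences = -1.3000
Numerator Σ(Δz_t−Δz̄)(Δz_{t+1}−Δz̄) = -2373.1900
Denominator Σ(Δz_t−Δz̄)² = 3470.1000
r_1(Δz) = -2373.1900 / 3470.1000 = -0.684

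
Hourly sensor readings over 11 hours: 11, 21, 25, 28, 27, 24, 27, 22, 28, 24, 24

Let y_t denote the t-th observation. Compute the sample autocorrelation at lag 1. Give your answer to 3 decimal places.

0.175

Mean ȳ = (11 + 21 + 25 + 28 + 27 + 24 + 27 + 22 + 28 + 24 + 24)/11 = 23.7273
Numerator Σ_{t=1}^{10}(y_t−ȳ)(y_{t+1}−ȳ) = 40.6529
Denominator Σ(y_t−ȳ)² = 232.1818
r_1 = 40.6529 / 232.1818 = 0.175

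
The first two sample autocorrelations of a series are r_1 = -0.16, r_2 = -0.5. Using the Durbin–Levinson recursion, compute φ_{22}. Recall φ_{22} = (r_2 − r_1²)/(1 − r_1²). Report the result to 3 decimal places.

φ_{22} = (r_2 − r_1²) / (1 − r_1²)
r_1² = (-0.16)² = 0.0256
Numerator = -0.5 − 0.0256 = -0.5256; denominator = 1 − 0.0256 = 0.9744
φ_{22} = -0.5256 / 0.9744 = -0.539

-0.539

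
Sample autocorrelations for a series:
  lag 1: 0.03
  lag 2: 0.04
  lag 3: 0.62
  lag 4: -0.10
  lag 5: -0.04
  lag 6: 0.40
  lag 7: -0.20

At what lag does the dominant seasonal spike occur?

The largest autocorrelation is r_3 = 0.62, with a weaker echo at lag 6 (0.40); the remaining lags stay at or below 0.04.
The dominant spike at lag 3 indicates a seasonal period of 3.

3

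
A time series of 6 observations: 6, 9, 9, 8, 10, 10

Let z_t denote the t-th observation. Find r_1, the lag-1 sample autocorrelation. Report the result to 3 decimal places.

-0.010

Mean z̄ = (6 + 9 + 9 + 8 + 10 + 10)/6 = 8.6667
Deviations from mean: -2.6667, 0.3333, 0.3333, -0.6667, 1.3333, 1.3333
Σ(z_t−z̄)(z_{t+1}−z̄) = (-0.8889) + (0.1111) + (-0.2222) + (-0.8889) + (1.7778) = -0.1111
Denominator Σ(z_t−z̄)² = 11.3333
r_1 = -0.1111 / 11.3333 = -0.010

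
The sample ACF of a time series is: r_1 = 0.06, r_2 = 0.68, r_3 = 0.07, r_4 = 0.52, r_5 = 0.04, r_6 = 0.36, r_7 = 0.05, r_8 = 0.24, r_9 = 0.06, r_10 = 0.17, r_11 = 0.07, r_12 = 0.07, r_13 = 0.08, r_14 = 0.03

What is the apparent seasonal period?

The largest autocorrelation is r_2 = 0.68, with weaker echoes at lags 4 (0.52), 6 (0.36), 8 (0.24) and 10 (0.17); the remaining lags stay at or below 0.08.
The dominant spike at lag 2 indicates a seasonal period of 2.

2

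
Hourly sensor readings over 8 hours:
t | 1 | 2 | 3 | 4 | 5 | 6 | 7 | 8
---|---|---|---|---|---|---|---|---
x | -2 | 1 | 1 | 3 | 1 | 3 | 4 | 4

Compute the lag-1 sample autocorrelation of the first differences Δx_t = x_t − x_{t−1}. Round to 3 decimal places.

First differences Δx: 3, 0, 2, -2, 2, 1, 0
Mean of differences = 0.8571
Numerator Σ(Δx_t−Δx̄)(Δx_{t+1}−Δx̄) = -9.3061
Denominator Σ(Δx_t−Δx̄)² = 16.8571
r_1(Δx) = -9.3061 / 16.8571 = -0.552

-0.552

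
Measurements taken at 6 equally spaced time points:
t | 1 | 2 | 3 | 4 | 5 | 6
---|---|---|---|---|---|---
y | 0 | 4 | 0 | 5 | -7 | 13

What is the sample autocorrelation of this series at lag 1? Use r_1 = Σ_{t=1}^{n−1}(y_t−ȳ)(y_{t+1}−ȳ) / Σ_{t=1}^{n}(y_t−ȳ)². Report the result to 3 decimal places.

-0.620

Mean ȳ = (0 + 4 + 0 + 5 − 7 + 13)/6 = 2.5000
Numerator Σ_{t=1}^{5}(y_t−ȳ)(y_{t+1}−ȳ) = -137.2500
Denominator Σ(y_t−ȳ)² = 221.5000
r_1 = -137.2500 / 221.5000 = -0.620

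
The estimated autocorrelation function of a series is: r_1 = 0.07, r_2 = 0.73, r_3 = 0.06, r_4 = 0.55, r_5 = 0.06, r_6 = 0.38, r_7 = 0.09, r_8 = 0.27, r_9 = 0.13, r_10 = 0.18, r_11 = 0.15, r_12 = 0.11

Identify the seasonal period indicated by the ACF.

2

The largest autocorrelation is r_2 = 0.73, with weaker echoes at lags 4 (0.55), 6 (0.38), 8 (0.27) and 10 (0.18); the remaining lags stay at or below 0.15.
The dominant spike at lag 2 indicates a seasonal period of 2.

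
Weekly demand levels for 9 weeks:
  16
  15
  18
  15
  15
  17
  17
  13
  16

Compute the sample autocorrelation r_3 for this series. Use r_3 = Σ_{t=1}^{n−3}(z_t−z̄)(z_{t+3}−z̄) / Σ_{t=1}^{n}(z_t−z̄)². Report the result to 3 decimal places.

Mean z̄ = (16 + 15 + 18 + 15 + 15 + 17 + 17 + 13 + 16)/9 = 15.7778
Σ(z_t−z̄)(z_{t+3}−z̄) = (-0.1728) + (0.6049) + (2.7160) + (-0.9506) + (2.1605) + (0.2716) = 4.6296
Denominator Σ(z_t−z̄)² = 17.5556
r_3 = 4.6296 / 17.5556 = 0.264

0.264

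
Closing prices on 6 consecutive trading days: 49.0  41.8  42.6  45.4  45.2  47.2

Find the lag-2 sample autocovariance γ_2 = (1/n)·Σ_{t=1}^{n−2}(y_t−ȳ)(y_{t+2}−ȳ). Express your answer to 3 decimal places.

-1.693

Mean ȳ = (49.0 + 41.8 + 42.6 + 45.4 + 45.2 + 47.2)/6 = 45.2000
Deviations: 3.8000, -3.4000, -2.6000, 0.2000, 0.0000, 2.0000
Σ_{t=1}^{4}(y_t−ȳ)(y_{t+2}−ȳ) = -10.1600
γ_2 = -10.1600 / 6 = -1.693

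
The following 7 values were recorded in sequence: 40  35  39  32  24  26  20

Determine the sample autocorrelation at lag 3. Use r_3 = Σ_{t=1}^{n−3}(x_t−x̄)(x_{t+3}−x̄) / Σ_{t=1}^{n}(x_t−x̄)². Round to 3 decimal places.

-0.196

Mean x̄ = (40 + 35 + 39 + 32 + 24 + 26 + 20)/7 = 30.8571
Deviations from mean: 9.1429, 4.1429, 8.1429, 1.1429, -6.8571, -4.8571, -10.8571
Σ(x_t−x̄)(x_{t+3}−x̄) = (10.4490) + (-28.4082) + (-39.5510) + (-12.4082) = -69.9184
Denominator Σ(x_t−x̄)² = 356.8571
r_3 = -69.9184 / 356.8571 = -0.196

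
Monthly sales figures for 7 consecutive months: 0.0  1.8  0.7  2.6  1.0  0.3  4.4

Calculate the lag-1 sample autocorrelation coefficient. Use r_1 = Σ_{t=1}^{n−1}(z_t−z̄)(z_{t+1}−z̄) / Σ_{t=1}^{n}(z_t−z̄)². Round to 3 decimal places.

-0.347

Mean z̄ = (0.0 + 1.8 + 0.7 + 2.6 + 1.0 + 0.3 + 4.4)/7 = 1.5429
Deviations from mean: -1.5429, 0.2571, -0.8429, 1.0571, -0.5429, -1.2429, 2.8571
Σ(z_t−z̄)(z_{t+1}−z̄) = (-0.3967) + (-0.2167) + (-0.8910) + (-0.5739) + (0.6747) + (-3.5510) = -4.9547
Denominator Σ(z_t−z̄)² = 14.2771
r_1 = -4.9547 / 14.2771 = -0.347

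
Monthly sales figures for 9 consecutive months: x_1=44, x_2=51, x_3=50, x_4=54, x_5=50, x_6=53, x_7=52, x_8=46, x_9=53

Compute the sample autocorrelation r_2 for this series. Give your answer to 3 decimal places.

Mean x̄ = (44 + 51 + 50 + 54 + 50 + 53 + 52 + 46 + 53)/9 = 50.3333
Σ(x_t−x̄)(x_{t+2}−x̄) = (2.1111) + (2.4444) + (0.1111) + (9.7778) + (-0.5556) + (-11.5556) + (4.4444) = 6.7778
Denominator Σ(x_t−x̄)² = 90.0000
r_2 = 6.7778 / 90.0000 = 0.075

0.075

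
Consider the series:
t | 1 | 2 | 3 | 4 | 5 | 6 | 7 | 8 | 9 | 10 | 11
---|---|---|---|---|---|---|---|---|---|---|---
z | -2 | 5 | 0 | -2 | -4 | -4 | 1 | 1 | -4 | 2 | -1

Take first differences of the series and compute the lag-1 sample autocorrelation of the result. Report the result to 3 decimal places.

-0.388

First differences Δz: 7, -5, -2, -2, 0, 5, 0, -5, 6, -3
Mean of differences = 0.1000
Numerator Σ(Δz_t−Δz̄)(Δz_{t+1}−Δz̄) = -68.7100
Denominator Σ(Δz_t−Δz̄)² = 176.9000
r_1(Δz) = -68.7100 / 176.9000 = -0.388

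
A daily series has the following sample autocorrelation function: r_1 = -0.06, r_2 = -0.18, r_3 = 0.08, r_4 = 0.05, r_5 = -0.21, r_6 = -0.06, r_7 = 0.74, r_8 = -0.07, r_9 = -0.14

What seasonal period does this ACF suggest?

The largest autocorrelation is r_7 = 0.74; the remaining lags stay at or below 0.08.
The dominant spike at lag 7 indicates a seasonal period of 7.

7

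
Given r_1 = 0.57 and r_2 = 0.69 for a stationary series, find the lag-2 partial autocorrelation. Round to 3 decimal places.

0.541

φ_{22} = (r_2 − r_1²) / (1 − r_1²)
r_1² = (0.57)² = 0.3249
Numerator = 0.69 − 0.3249 = 0.3651; denominator = 1 − 0.3249 = 0.6751
φ_{22} = 0.3651 / 0.6751 = 0.541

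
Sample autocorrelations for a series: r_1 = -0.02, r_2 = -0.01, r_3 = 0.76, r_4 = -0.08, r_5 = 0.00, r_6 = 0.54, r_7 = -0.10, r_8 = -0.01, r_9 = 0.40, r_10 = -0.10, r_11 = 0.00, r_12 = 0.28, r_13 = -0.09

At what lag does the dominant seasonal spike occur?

3

The largest autocorrelation is r_3 = 0.76, with weaker echoes at lags 6 (0.54), 9 (0.40) and 12 (0.28); the remaining lags stay at or below 0.00.
The dominant spike at lag 3 indicates a seasonal period of 3.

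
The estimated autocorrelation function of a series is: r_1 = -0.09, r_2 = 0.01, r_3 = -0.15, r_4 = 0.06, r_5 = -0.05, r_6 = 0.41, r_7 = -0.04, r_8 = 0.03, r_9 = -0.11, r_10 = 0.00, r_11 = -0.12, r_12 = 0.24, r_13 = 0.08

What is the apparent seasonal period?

6

The largest autocorrelation is r_6 = 0.41, with a weaker echo at lag 12 (0.24); the remaining lags stay at or below 0.08.
The dominant spike at lag 6 indicates a seasonal period of 6.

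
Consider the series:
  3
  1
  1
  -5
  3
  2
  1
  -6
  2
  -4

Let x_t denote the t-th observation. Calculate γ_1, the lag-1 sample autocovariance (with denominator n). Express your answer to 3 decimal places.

Mean x̄ = (3 + 1 + 1 − 5 + 3 + 2 + 1 − 6 + 2 − 4)/10 = -0.2000
Σ_{t=1}^{9}(x_t−x̄)(x_{t+1}−x̄) = -34.2400
γ_1 = -34.2400 / 10 = -3.424

-3.424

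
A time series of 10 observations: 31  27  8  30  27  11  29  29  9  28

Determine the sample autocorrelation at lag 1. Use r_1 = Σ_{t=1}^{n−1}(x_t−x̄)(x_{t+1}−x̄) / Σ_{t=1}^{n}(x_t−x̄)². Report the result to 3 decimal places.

-0.427

Mean x̄ = (31 + 27 + 8 + 30 + 27 + 11 + 29 + 29 + 9 + 28)/10 = 22.9000
Numerator Σ_{t=1}^{9}(x_t−x̄)(x_{t+1}−x̄) = -344.4100
Denominator Σ(x_t−x̄)² = 806.9000
r_1 = -344.4100 / 806.9000 = -0.427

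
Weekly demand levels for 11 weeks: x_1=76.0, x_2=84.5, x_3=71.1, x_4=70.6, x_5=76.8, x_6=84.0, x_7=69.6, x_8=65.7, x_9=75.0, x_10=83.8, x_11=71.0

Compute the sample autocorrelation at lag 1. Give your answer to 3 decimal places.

-0.090

Mean x̄ = (76.0 + 84.5 + 71.1 + 70.6 + 76.8 + 84.0 + 69.6 + 65.7 + 75.0 + 83.8 + 71.0)/11 = 75.2818
Numerator Σ_{t=1}^{10}(x_t−x̄)(x_{t+1}−x̄) = -37.4885
Denominator Σ(x_t−x̄)² = 418.2764
r_1 = -37.4885 / 418.2764 = -0.090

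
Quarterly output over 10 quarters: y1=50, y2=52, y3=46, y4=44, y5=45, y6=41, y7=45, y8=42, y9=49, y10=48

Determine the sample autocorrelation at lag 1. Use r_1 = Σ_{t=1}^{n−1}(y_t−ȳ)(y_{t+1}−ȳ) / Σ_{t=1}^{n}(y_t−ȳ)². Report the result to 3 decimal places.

0.311

Mean ȳ = (50 + 52 + 46 + 44 + 45 + 41 + 45 + 42 + 49 + 48)/10 = 46.2000
Numerator Σ_{t=1}^{9}(y_t−ȳ)(y_{t+1}−ȳ) = 34.7600
Denominator Σ(y_t−ȳ)² = 111.6000
r_1 = 34.7600 / 111.6000 = 0.311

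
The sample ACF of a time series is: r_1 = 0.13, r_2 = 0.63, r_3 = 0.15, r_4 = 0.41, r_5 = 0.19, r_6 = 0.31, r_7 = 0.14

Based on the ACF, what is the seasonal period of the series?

The largest autocorrelation is r_2 = 0.63, with weaker echoes at lags 4 (0.41) and 6 (0.31); the remaining lags stay at or below 0.19.
The dominant spike at lag 2 indicates a seasonal period of 2.

2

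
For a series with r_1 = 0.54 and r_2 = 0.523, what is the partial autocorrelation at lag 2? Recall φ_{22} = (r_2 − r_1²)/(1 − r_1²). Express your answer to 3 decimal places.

φ_{22} = (r_2 − r_1²) / (1 − r_1²)
r_1² = (0.54)² = 0.2916
Numerator = 0.523 − 0.2916 = 0.2314; denominator = 1 − 0.2916 = 0.7084
φ_{22} = 0.2314 / 0.7084 = 0.327

0.327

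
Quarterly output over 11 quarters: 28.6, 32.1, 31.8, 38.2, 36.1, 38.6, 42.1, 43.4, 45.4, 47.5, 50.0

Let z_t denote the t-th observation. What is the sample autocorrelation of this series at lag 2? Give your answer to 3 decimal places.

Mean z̄ = (28.6 + 32.1 + 31.8 + 38.2 + 36.1 + 38.6 + 42.1 + 43.4 + 45.4 + 47.5 + 50.0)/11 = 39.4364
Numerator Σ_{t=1}^{9}(z_t−z̄)(z_{t+2}−z̄) = 216.9746
Denominator Σ(z_t−z̄)² = 477.9055
r_2 = 216.9746 / 477.9055 = 0.454

0.454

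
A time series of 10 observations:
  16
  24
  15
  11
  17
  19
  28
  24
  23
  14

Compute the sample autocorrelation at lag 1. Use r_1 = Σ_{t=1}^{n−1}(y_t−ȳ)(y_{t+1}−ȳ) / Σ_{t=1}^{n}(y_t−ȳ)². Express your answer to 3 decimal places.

0.216

Mean ȳ = (16 + 24 + 15 + 11 + 17 + 19 + 28 + 24 + 23 + 14)/10 = 19.1000
Numerator Σ_{t=1}^{9}(y_t−ȳ)(y_{t+1}−ȳ) = 57.0900
Denominator Σ(y_t−ȳ)² = 264.9000
r_1 = 57.0900 / 264.9000 = 0.216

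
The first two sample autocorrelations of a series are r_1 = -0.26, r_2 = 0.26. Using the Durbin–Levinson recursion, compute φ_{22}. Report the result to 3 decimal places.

0.206

φ_{22} = (r_2 − r_1²) / (1 − r_1²)
r_1² = (-0.26)² = 0.0676
Numerator = 0.26 − 0.0676 = 0.1924; denominator = 1 − 0.0676 = 0.9324
φ_{22} = 0.1924 / 0.9324 = 0.206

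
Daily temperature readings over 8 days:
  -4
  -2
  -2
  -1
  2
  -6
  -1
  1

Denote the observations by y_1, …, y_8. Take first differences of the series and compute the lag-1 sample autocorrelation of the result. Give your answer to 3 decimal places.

-0.505

First differences Δy: 2, 0, 1, 3, -8, 5, 2
Mean of differences = 0.7143
Numerator Σ(Δy_t−Δȳ)(Δy_{t+1}−Δȳ) = -52.2245
Denominator Σ(Δy_t−Δȳ)² = 103.4286
r_1(Δy) = -52.2245 / 103.4286 = -0.505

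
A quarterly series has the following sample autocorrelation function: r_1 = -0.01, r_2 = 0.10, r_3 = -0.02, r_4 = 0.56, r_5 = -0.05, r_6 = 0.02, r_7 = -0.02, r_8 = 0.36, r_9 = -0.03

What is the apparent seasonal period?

4

The largest autocorrelation is r_4 = 0.56, with a weaker echo at lag 8 (0.36); the remaining lags stay at or below 0.10.
The dominant spike at lag 4 indicates a seasonal period of 4.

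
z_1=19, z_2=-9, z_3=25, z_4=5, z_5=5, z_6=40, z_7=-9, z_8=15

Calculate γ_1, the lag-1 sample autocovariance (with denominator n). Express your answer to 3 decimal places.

-164.846

Mean z̄ = (19 − 9 + 25 + 5 + 5 + 40 − 9 + 15)/8 = 11.3750
Deviations: 7.6250, -20.3750, 13.6250, -6.3750, -6.3750, 28.6250, -20.3750, 3.6250
Σ_{t=1}^{7}(z_t−z̄)(z_{t+1}−z̄) = -1318.7656
γ_1 = -1318.7656 / 8 = -164.846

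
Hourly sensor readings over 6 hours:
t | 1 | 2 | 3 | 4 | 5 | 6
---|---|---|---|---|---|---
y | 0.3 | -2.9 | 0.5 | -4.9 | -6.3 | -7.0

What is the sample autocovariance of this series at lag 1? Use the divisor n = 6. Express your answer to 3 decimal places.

Mean ȳ = (0.3 − 2.9 + 0.5 − 4.9 − 6.3 − 7.0)/6 = -3.3833
Σ_{t=1}^{5}(y_t−ȳ)(y_{t+1}−ȳ) = 12.7397
γ_1 = 12.7397 / 6 = 2.123

2.123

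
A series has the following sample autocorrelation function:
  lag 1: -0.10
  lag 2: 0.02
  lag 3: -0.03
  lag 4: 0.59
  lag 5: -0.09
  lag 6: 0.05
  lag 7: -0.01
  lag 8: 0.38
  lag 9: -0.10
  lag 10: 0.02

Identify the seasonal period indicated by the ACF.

The largest autocorrelation is r_4 = 0.59, with a weaker echo at lag 8 (0.38); the remaining lags stay at or below 0.05.
The dominant spike at lag 4 indicates a seasonal period of 4.

4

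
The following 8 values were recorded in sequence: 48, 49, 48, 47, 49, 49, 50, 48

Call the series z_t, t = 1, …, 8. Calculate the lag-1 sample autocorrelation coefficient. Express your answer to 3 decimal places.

Mean z̄ = (48 + 49 + 48 + 47 + 49 + 49 + 50 + 48)/8 = 48.5000
Deviations from mean: -0.5000, 0.5000, -0.5000, -1.5000, 0.5000, 0.5000, 1.5000, -0.5000
Numerator Σ_{t=1}^{7}(z_t−z̄)(z_{t+1}−z̄) = -0.2500
Denominator Σ(z_t−z̄)² = 6.0000
r_1 = -0.2500 / 6.0000 = -0.042

-0.042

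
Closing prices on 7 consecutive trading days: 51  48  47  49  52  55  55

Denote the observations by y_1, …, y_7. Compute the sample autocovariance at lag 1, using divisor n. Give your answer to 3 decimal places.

5.429

Mean ȳ = (51 + 48 + 47 + 49 + 52 + 55 + 55)/7 = 51.0000
Σ_{t=1}^{6}(y_t−ȳ)(y_{t+1}−ȳ) = 38.0000
γ_1 = 38.0000 / 7 = 5.429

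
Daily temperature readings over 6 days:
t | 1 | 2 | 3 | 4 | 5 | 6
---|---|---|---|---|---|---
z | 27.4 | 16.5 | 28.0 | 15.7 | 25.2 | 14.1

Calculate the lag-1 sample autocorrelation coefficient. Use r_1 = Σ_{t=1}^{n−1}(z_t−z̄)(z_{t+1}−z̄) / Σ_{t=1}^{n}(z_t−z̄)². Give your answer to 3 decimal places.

-0.732

Mean z̄ = (27.4 + 16.5 + 28.0 + 15.7 + 25.2 + 14.1)/6 = 21.1500
Deviations from mean: 6.2500, -4.6500, 6.8500, -5.4500, 4.0500, -7.0500
Σ(z_t−z̄)(z_{t+1}−z̄) = (-29.0625) + (-31.8525) + (-37.3325) + (-22.0725) + (-28.5525) = -148.8725
Denominator Σ(z_t−z̄)² = 203.4150
r_1 = -148.8725 / 203.4150 = -0.732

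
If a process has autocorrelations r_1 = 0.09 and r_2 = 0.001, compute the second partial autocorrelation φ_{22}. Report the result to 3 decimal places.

-0.007

φ_{22} = (r_2 − r_1²) / (1 − r_1²)
r_1² = (0.09)² = 0.0081
Numerator = 0.001 − 0.0081 = -0.0071; denominator = 1 − 0.0081 = 0.9919
φ_{22} = -0.0071 / 0.9919 = -0.007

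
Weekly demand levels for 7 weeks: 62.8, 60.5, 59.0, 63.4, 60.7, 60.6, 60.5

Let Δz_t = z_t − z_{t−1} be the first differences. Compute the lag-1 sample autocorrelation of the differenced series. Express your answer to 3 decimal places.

-0.446

First differences Δz: -2.3, -1.5, 4.4, -2.7, -0.1, -0.1
Mean of differences = -0.3833
Numerator Σ(Δz_t−Δz̄)(Δz_{t+1}−Δz̄) = -14.8586
Denominator Σ(Δz_t−Δz̄)² = 33.3283
r_1(Δz) = -14.8586 / 33.3283 = -0.446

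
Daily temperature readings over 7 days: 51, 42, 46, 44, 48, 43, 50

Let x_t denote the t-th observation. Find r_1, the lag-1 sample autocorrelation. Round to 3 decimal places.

Mean x̄ = (51 + 42 + 46 + 44 + 48 + 43 + 50)/7 = 46.2857
Deviations from mean: 4.7143, -4.2857, -0.2857, -2.2857, 1.7143, -3.2857, 3.7143
Σ(x_t−x̄)(x_{t+1}−x̄) = (-20.2041) + (1.2245) + (0.6531) + (-3.9184) + (-5.6327) + (-12.2041) = -40.0816
Denominator Σ(x_t−x̄)² = 73.4286
r_1 = -40.0816 / 73.4286 = -0.546

-0.546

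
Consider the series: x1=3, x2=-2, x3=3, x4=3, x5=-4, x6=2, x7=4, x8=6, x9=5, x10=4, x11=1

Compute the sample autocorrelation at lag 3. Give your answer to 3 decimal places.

0.028

Mean x̄ = (3 − 2 + 3 + 3 − 4 + 2 + 4 + 6 + 5 + 4 + 1)/11 = 2.2727
Numerator Σ_{t=1}^{8}(x_t−x̄)(x_{t+3}−x̄) = 2.5041
Denominator Σ(x_t−x̄)² = 88.1818
r_3 = 2.5041 / 88.1818 = 0.028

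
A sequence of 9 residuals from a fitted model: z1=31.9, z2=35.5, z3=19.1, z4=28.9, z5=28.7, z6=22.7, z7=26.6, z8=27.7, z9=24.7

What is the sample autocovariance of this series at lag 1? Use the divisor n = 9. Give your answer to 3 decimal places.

-4.991

Mean z̄ = (31.9 + 35.5 + 19.1 + 28.9 + 28.7 + 22.7 + 26.6 + 27.7 + 24.7)/9 = 27.3111
Σ_{t=1}^{8}(z_t−z̄)(z_{t+1}−z̄) = -44.9190
γ_1 = -44.9190 / 9 = -4.991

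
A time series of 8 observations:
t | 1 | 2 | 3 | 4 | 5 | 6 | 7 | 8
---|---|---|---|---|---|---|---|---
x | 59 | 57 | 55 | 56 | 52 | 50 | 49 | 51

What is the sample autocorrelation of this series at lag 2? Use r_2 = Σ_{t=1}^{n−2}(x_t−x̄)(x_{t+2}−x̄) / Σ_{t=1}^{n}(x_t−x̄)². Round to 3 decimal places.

0.235

Mean x̄ = (59 + 57 + 55 + 56 + 52 + 50 + 49 + 51)/8 = 53.6250
Deviations from mean: 5.3750, 3.3750, 1.3750, 2.3750, -1.6250, -3.6250, -4.6250, -2.6250
Numerator Σ_{t=1}^{6}(x_t−x̄)(x_{t+2}−x̄) = 21.5938
Denominator Σ(x_t−x̄)² = 91.8750
r_2 = 21.5938 / 91.8750 = 0.235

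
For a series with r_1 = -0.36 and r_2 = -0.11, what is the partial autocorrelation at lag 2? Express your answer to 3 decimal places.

-0.275

φ_{22} = (r_2 − r_1²) / (1 − r_1²)
r_1² = (-0.36)² = 0.1296
Numerator = -0.11 − 0.1296 = -0.2396; denominator = 1 − 0.1296 = 0.8704
φ_{22} = -0.2396 / 0.8704 = -0.275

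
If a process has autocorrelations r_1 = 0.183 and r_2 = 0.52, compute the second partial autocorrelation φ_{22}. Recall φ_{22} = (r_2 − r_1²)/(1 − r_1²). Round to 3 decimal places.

0.503

φ_{22} = (r_2 − r_1²) / (1 − r_1²)
r_1² = (0.183)² = 0.033489
Numerator = 0.52 − 0.0335 = 0.4865; denominator = 1 − 0.0335 = 0.9665
φ_{22} = 0.4865 / 0.9665 = 0.503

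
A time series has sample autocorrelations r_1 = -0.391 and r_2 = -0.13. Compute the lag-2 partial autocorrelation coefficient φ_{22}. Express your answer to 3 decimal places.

-0.334

φ_{22} = (r_2 − r_1²) / (1 − r_1²)
r_1² = (-0.391)² = 0.152881
Numerator = -0.13 − 0.1529 = -0.2829; denominator = 1 − 0.1529 = 0.8471
φ_{22} = -0.2829 / 0.8471 = -0.334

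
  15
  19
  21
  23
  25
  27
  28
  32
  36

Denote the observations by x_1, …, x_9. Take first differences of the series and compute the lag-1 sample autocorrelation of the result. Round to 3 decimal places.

First differences Δx: 4, 2, 2, 2, 2, 1, 4, 4
Mean of differences = 2.6250
Numerator Σ(Δx_t−Δx̄)(Δx_{t+1}−Δx̄) = 0.9844
Denominator Σ(Δx_t−Δx̄)² = 9.8750
r_1(Δx) = 0.9844 / 9.8750 = 0.100

0.100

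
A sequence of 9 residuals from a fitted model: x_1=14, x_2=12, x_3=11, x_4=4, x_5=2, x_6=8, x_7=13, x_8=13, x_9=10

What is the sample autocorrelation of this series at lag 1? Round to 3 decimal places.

0.483

Mean x̄ = (14 + 12 + 11 + 4 + 2 + 8 + 13 + 13 + 10)/9 = 9.6667
Numerator Σ_{t=1}^{8}(x_t−x̄)(x_{t+1}−x̄) = 68.5556
Denominator Σ(x_t−x̄)² = 142.0000
r_1 = 68.5556 / 142.0000 = 0.483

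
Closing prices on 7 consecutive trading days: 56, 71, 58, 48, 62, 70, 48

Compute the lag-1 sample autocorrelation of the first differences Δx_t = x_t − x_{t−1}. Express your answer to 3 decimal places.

-0.222

First differences Δx: 15, -13, -10, 14, 8, -22
Mean of differences = -1.3333
Numerator Σ(Δx_t−Δx̄)(Δx_{t+1}−Δx̄) = -272.1111
Denominator Σ(Δx_t−Δx̄)² = 1227.3333
r_1(Δx) = -272.1111 / 1227.3333 = -0.222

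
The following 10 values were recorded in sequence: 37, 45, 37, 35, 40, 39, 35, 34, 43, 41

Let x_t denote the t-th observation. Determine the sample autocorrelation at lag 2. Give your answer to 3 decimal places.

Mean x̄ = (37 + 45 + 37 + 35 + 40 + 39 + 35 + 34 + 43 + 41)/10 = 38.6000
Numerator Σ_{t=1}^{8}(x_t−x̄)(x_{t+2}−x̄) = -57.9200
Denominator Σ(x_t−x̄)² = 120.4000
r_2 = -57.9200 / 120.4000 = -0.481

-0.481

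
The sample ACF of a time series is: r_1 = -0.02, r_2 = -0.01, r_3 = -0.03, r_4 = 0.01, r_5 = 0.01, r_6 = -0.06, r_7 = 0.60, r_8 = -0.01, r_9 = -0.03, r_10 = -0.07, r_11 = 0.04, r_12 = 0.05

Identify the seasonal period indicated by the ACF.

The largest autocorrelation is r_7 = 0.60; the remaining lags stay at or below 0.05.
The dominant spike at lag 7 indicates a seasonal period of 7.

7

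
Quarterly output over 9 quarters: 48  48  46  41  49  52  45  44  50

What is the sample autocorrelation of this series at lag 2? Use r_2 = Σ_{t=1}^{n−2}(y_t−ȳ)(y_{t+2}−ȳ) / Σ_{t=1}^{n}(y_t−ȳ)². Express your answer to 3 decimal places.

-0.711

Mean ȳ = (48 + 48 + 46 + 41 + 49 + 52 + 45 + 44 + 50)/9 = 47.0000
Σ(y_t−ȳ)(y_{t+2}−ȳ) = (-1.0000) + (-6.0000) + (-2.0000) + (-30.0000) + (-4.0000) + (-15.0000) + (-6.0000) = -64.0000
Denominator Σ(y_t−ȳ)² = 90.0000
r_2 = -64.0000 / 90.0000 = -0.711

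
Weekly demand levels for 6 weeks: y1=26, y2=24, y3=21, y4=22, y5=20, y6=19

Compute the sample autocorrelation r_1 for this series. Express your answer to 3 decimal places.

Mean ȳ = (26 + 24 + 21 + 22 + 20 + 19)/6 = 22.0000
Deviations from mean: 4.0000, 2.0000, -1.0000, 0.0000, -2.0000, -3.0000
Σ(y_t−ȳ)(y_{t+1}−ȳ) = (8.0000) + (-2.0000) + (0.0000) + (0.0000) + (6.0000) = 12.0000
Denominator Σ(y_t−ȳ)² = 34.0000
r_1 = 12.0000 / 34.0000 = 0.353

0.353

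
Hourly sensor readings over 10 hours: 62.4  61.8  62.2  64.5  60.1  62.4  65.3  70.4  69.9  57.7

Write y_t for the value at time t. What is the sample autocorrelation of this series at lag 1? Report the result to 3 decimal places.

Mean ȳ = (62.4 + 61.8 + 62.2 + 64.5 + 60.1 + 62.4 + 65.3 + 70.4 + 69.9 + 57.7)/10 = 63.6700
Numerator Σ_{t=1}^{9}(y_t−ȳ)(y_{t+1}−ȳ) = 19.1091
Denominator Σ(y_t−ȳ)² = 144.7210
r_1 = 19.1091 / 144.7210 = 0.132

0.132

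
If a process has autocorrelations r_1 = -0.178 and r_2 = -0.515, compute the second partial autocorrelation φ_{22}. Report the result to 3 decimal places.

-0.565

φ_{22} = (r_2 − r_1²) / (1 − r_1²)
r_1² = (-0.178)² = 0.031684
Numerator = -0.515 − 0.0317 = -0.5467; denominator = 1 − 0.0317 = 0.9683
φ_{22} = -0.5467 / 0.9683 = -0.565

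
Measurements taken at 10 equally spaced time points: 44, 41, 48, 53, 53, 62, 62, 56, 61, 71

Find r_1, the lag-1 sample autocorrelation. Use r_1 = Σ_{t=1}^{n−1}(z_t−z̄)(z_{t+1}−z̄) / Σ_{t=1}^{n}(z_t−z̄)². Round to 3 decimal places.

Mean z̄ = (44 + 41 + 48 + 53 + 53 + 62 + 62 + 56 + 61 + 71)/10 = 55.1000
Numerator Σ_{t=1}^{9}(z_t−z̄)(z_{t+1}−z̄) = 414.3900
Denominator Σ(z_t−z̄)² = 764.9000
r_1 = 414.3900 / 764.9000 = 0.542

0.542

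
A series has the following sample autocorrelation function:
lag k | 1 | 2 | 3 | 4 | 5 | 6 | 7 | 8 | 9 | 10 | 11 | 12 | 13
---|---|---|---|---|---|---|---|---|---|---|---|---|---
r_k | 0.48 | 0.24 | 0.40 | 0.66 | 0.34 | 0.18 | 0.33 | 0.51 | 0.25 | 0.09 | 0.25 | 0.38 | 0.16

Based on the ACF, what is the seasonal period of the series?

4

The largest autocorrelation is r_4 = 0.66, with a weaker echo at lag 8 (0.51); the remaining lags stay at or below 0.48. The elevated value at lag 1 (0.48), dropping to 0.24 at lag 2, reflects decaying short-term dependence rather than seasonality.
The dominant spike at lag 4 indicates a seasonal period of 4.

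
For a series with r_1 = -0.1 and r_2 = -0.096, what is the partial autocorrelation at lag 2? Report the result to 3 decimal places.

-0.107

φ_{22} = (r_2 − r_1²) / (1 − r_1²)
r_1² = (-0.1)² = 0.01
Numerator = -0.096 − 0.0100 = -0.1060; denominator = 1 − 0.0100 = 0.9900
φ_{22} = -0.1060 / 0.9900 = -0.107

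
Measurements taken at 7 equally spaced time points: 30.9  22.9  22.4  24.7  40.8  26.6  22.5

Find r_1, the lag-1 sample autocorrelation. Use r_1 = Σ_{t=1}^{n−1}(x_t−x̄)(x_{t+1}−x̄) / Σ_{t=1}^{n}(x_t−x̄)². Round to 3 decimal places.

-0.084

Mean x̄ = (30.9 + 22.9 + 22.4 + 24.7 + 40.8 + 26.6 + 22.5)/7 = 27.2571
Deviations from mean: 3.6429, -4.3571, -4.8571, -2.5571, 13.5429, -0.6571, -4.7571
Numerator Σ_{t=1}^{6}(x_t−x̄)(x_{t+1}−x̄) = -22.6933
Denominator Σ(x_t−x̄)² = 268.8571
r_1 = -22.6933 / 268.8571 = -0.084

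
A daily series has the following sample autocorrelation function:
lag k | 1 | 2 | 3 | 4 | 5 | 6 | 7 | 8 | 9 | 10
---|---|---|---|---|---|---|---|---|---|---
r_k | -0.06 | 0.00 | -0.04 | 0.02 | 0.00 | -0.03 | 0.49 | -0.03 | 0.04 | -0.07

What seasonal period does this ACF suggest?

7

The largest autocorrelation is r_7 = 0.49; the remaining lags stay at or below 0.04.
The dominant spike at lag 7 indicates a seasonal period of 7.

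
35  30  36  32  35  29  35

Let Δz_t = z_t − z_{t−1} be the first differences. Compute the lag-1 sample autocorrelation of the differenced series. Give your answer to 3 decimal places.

First differences Δz: -5, 6, -4, 3, -6, 6
Mean of differences = 0.0000
Numerator Σ(Δz_t−Δz̄)(Δz_{t+1}−Δz̄) = -120.0000
Denominator Σ(Δz_t−Δz̄)² = 158.0000
r_1(Δz) = -120.0000 / 158.0000 = -0.759

-0.759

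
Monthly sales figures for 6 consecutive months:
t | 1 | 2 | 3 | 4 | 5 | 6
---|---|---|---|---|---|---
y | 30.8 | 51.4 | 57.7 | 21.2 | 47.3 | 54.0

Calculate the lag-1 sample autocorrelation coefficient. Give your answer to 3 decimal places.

Mean ȳ = (30.8 + 51.4 + 57.7 + 21.2 + 47.3 + 54.0)/6 = 43.7333
Σ(y_t−ȳ)(y_{t+1}−ȳ) = (-99.1556) + (107.0778) + (-314.7156) + (-80.3689) + (36.6178) = -350.5444
Denominator Σ(y_t−ȳ)² = 1046.9933
r_1 = -350.5444 / 1046.9933 = -0.335

-0.335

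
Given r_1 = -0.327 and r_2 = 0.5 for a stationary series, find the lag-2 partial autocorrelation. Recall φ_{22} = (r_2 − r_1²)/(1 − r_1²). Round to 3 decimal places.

φ_{22} = (r_2 − r_1²) / (1 − r_1²)
r_1² = (-0.327)² = 0.106929
Numerator = 0.5 − 0.1069 = 0.3931; denominator = 1 − 0.1069 = 0.8931
φ_{22} = 0.3931 / 0.8931 = 0.440

0.440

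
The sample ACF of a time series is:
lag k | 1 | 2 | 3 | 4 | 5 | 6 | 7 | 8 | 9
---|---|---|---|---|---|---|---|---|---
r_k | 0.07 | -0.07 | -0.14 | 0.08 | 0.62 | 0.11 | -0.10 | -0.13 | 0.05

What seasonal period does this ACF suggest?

The largest autocorrelation is r_5 = 0.62; the remaining lags stay at or below 0.11.
The dominant spike at lag 5 indicates a seasonal period of 5.

5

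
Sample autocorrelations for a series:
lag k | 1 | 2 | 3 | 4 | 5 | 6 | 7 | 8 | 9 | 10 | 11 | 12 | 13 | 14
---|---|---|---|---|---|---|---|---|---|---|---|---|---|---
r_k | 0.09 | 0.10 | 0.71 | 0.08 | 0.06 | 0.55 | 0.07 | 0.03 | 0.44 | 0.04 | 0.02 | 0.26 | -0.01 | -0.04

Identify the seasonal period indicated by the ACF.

The largest autocorrelation is r_3 = 0.71, with weaker echoes at lags 6 (0.55), 9 (0.44) and 12 (0.26); the remaining lags stay at or below 0.10.
The dominant spike at lag 3 indicates a seasonal period of 3.

3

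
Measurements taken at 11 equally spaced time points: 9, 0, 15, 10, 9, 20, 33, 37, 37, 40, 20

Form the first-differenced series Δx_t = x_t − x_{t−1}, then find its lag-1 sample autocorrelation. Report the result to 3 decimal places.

-0.122

First differences Δx: -9, 15, -5, -1, 11, 13, 4, 0, 3, -20
Mean of differences = 1.1000
Numerator Σ(Δx_t−Δx̄)(Δx_{t+1}−Δx̄) = -126.2100
Denominator Σ(Δx_t−Δx̄)² = 1034.9000
r_1(Δx) = -126.2100 / 1034.9000 = -0.122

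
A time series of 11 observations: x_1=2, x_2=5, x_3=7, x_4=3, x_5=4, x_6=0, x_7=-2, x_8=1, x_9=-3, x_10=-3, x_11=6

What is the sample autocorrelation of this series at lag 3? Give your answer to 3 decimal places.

0.121

Mean x̄ = (2 + 5 + 7 + 3 + 4 + 0 − 2 + 1 − 3 − 3 + 6)/11 = 1.8182
Numerator Σ_{t=1}^{8}(x_t−x̄)(x_{t+3}−x̄) = 15.1736
Denominator Σ(x_t−x̄)² = 125.6364
r_3 = 15.1736 / 125.6364 = 0.121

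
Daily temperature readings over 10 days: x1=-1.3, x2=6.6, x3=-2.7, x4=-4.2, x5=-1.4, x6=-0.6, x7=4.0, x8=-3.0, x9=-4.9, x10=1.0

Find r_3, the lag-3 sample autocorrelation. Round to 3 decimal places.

-0.089

Mean x̄ = (-1.3 + 6.6 − 2.7 − 4.2 − 1.4 − 0.6 + 4.0 − 3.0 − 4.9 + 1.0)/10 = -0.6500
Σ(x_t−x̄)(x_{t+3}−x̄) = (2.3075) + (-5.4375) + (-0.1025) + (-16.5075) + (1.7625) + (-0.2125) + (7.6725) = -10.5175
Denominator Σ(x_t−x̄)² = 118.2850
r_3 = -10.5175 / 118.2850 = -0.089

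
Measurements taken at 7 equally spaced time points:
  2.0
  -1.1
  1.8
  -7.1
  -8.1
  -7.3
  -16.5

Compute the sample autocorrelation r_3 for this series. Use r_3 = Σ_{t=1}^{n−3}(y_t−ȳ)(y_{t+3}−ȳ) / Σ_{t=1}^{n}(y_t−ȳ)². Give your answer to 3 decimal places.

Mean ȳ = (2.0 − 1.1 + 1.8 − 7.1 − 8.1 − 7.3 − 16.5)/7 = -5.1857
Numerator Σ_{t=1}^{4}(y_t−ȳ)(y_{t+3}−ȳ) = -18.7735
Denominator Σ(y_t−ȳ)² = 261.7686
r_3 = -18.7735 / 261.7686 = -0.072

-0.072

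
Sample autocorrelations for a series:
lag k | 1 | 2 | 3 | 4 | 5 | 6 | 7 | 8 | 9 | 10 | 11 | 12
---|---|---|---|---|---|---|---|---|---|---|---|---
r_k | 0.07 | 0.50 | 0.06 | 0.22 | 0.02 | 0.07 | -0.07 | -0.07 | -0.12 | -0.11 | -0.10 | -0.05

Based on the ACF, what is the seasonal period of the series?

The largest autocorrelation is r_2 = 0.50, with a weaker echo at lag 4 (0.22); the remaining lags stay at or below 0.07.
The dominant spike at lag 2 indicates a seasonal period of 2.

2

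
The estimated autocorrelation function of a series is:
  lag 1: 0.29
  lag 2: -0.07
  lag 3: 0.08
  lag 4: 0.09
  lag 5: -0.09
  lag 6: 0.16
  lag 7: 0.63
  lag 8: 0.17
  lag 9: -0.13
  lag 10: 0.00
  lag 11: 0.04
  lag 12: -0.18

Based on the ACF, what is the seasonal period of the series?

7

The largest autocorrelation is r_7 = 0.63; the remaining lags stay at or below 0.29.
The dominant spike at lag 7 indicates a seasonal period of 7.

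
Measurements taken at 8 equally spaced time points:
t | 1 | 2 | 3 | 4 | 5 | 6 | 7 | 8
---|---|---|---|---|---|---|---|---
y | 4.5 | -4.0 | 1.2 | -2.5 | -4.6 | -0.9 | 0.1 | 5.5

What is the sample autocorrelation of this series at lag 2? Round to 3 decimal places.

Mean ȳ = (4.5 − 4.0 + 1.2 − 2.5 − 4.6 − 0.9 + 0.1 + 5.5)/8 = -0.0875
Deviations from mean: 4.5875, -3.9125, 1.2875, -2.4125, -4.5125, -0.8125, 0.1875, 5.5875
Σ(y_t−ȳ)(y_{t+2}−ȳ) = (5.9064) + (9.4389) + (-5.8098) + (1.9602) + (-0.8461) + (-4.5398) = 6.1097
Denominator Σ(y_t−ȳ)² = 96.1088
r_2 = 6.1097 / 96.1088 = 0.064

0.064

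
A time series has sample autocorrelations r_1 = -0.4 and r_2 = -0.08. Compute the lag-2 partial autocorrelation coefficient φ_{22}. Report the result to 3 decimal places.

φ_{22} = (r_2 − r_1²) / (1 − r_1²)
r_1² = (-0.4)² = 0.16
Numerator = -0.08 − 0.1600 = -0.2400; denominator = 1 − 0.1600 = 0.8400
φ_{22} = -0.2400 / 0.8400 = -0.286

-0.286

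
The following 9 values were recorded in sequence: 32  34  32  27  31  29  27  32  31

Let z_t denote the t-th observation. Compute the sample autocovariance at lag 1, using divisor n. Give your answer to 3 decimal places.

0.398

Mean z̄ = (32 + 34 + 32 + 27 + 31 + 29 + 27 + 32 + 31)/9 = 30.5556
Σ_{t=1}^{8}(z_t−z̄)(z_{t+1}−z̄) = 3.5802
γ_1 = 3.5802 / 9 = 0.398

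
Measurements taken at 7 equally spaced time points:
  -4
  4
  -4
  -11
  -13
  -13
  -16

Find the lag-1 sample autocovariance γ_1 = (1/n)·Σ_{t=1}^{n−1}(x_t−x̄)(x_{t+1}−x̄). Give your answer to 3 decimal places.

Mean x̄ = (-4 + 4 − 4 − 11 − 13 − 13 − 16)/7 = -8.1429
Σ_{t=1}^{6}(x_t−x̄)(x_{t+1}−x̄) = 164.4082
γ_1 = 164.4082 / 7 = 23.487

23.487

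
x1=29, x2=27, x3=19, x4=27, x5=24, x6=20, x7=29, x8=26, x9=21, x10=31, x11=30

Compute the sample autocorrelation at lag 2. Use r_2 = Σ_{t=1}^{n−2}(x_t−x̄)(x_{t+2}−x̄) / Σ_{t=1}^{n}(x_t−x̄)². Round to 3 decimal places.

Mean x̄ = (29 + 27 + 19 + 27 + 24 + 20 + 29 + 26 + 21 + 31 + 30)/11 = 25.7273
Numerator Σ_{t=1}^{9}(x_t−x̄)(x_{t+2}−x̄) = -57.5124
Denominator Σ(x_t−x̄)² = 174.1818
r_2 = -57.5124 / 174.1818 = -0.330

-0.330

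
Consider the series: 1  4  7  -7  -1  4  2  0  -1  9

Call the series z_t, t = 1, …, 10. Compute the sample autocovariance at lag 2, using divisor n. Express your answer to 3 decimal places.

-7.548

Mean z̄ = (1 + 4 + 7 − 7 − 1 + 4 + 2 + 0 − 1 + 9)/10 = 1.8000
Σ_{t=1}^{8}(z_t−z̄)(z_{t+2}−z̄) = -75.4800
γ_2 = -75.4800 / 10 = -7.548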